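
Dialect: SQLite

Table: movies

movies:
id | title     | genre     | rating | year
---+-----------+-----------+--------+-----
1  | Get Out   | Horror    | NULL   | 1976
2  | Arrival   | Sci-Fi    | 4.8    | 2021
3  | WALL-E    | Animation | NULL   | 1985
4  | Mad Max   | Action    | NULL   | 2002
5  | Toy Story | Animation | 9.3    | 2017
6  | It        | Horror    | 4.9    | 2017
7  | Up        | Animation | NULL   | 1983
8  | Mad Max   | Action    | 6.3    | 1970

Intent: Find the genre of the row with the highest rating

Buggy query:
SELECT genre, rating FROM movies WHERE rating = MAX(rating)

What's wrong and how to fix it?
Bug: MAX(rating) is an aggregate and cannot be used directly in WHERE

Fix: Wrap MAX in a scalar subquery so WHERE compares against a single value

Corrected query:
SELECT genre, rating FROM movies WHERE rating = (SELECT MAX(rating) FROM movies)

Result:
genre     | rating
----------+-------
Animation | 9.3   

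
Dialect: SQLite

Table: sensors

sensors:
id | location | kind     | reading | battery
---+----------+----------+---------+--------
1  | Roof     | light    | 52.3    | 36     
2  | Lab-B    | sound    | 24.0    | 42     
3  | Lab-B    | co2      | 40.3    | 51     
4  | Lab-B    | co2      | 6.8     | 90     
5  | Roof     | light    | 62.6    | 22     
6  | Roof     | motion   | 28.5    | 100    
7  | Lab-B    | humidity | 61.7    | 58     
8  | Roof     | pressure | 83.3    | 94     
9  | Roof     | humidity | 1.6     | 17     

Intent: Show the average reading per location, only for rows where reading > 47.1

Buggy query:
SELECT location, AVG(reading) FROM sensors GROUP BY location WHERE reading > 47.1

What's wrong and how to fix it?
Bug: Row-level WHERE must come before GROUP BY in the clause order

Fix: Place WHERE between FROM and GROUP BY

Corrected query:
SELECT location, AVG(reading) FROM sensors WHERE reading > 47.1 GROUP BY location

Result:
location | AVG(reading)
---------+-------------
Lab-B    | 61.7        
Roof     | 66.066667   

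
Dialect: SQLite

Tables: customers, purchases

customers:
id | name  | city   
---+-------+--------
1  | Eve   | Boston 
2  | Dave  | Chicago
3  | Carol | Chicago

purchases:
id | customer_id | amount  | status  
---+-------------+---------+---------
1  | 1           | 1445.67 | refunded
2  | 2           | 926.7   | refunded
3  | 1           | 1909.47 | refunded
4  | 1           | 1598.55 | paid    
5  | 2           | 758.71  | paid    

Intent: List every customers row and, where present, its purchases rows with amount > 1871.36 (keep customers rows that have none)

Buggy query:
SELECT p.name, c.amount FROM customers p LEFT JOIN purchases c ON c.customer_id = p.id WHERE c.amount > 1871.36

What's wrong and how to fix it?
Bug: Filtering c.amount in WHERE discards the NULL rows produced by LEFT JOIN, turning it into an inner join

Fix: Move the right-table condition into the ON clause so unmatched parents are kept

Corrected query:
SELECT p.name, c.amount FROM customers p LEFT JOIN purchases c ON c.customer_id = p.id AND c.amount > 1871.36

Result:
name  | amount 
------+--------
Eve   | 1909.47
Dave  | NULL   
Carol | NULL   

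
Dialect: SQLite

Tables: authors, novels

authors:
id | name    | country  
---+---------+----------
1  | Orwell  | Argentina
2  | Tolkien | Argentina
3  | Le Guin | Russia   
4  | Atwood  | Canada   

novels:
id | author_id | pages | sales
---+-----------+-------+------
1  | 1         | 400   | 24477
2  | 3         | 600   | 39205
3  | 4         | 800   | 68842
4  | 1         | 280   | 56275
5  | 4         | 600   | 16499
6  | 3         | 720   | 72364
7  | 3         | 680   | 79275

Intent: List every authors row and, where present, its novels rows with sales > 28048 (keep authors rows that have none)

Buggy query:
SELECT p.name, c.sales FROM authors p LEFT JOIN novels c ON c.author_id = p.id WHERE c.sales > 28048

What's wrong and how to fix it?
Bug: A WHERE condition on the right-hand table after LEFT JOIN drops unmatched parents

Fix: Move the right-table condition into the ON clause so unmatched parents are kept

Corrected query:
SELECT p.name, c.sales FROM authors p LEFT JOIN novels c ON c.author_id = p.id AND c.sales > 28048

Result:
name    | sales
--------+------
Orwell  | 56275
Tolkien | NULL 
Le Guin | 39205
Le Guin | 72364
Le Guin | 79275
Atwood  | 68842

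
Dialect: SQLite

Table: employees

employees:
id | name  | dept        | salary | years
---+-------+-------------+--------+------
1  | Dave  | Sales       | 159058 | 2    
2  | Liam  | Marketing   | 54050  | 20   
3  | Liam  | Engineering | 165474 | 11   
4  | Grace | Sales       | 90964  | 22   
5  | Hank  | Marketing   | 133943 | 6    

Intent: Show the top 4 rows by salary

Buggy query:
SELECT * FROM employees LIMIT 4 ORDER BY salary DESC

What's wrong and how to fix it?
Bug: ORDER BY cannot follow LIMIT; LIMIT is the final clause

Fix: Sort with ORDER BY, then apply LIMIT

Corrected query:
SELECT * FROM employees ORDER BY salary DESC LIMIT 4

Result:
id | name  | dept        | salary | years
---+-------+-------------+--------+------
3  | Liam  | Engineering | 165474 | 11   
1  | Dave  | Sales       | 159058 | 2    
5  | Hank  | Marketing   | 133943 | 6    
4  | Grace | Sales       | 90964  | 22   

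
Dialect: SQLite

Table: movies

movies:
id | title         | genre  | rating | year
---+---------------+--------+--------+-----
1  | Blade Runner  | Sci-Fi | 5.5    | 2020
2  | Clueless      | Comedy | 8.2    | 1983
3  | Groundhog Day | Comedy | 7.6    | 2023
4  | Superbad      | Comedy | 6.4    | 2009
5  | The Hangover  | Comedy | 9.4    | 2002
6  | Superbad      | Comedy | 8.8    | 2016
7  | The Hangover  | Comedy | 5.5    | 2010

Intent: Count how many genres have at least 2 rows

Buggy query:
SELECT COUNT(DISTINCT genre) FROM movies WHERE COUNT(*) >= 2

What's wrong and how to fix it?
Bug: WHERE filters individual rows, not groups, so a group-level COUNT is invalid there

Fix: Use a subquery that GROUPs and filters with HAVING, then count its rows

Corrected query:
SELECT COUNT(*) FROM (SELECT genre FROM movies GROUP BY genre HAVING COUNT(*) >= 2)

Result:
COUNT(*)
--------
1       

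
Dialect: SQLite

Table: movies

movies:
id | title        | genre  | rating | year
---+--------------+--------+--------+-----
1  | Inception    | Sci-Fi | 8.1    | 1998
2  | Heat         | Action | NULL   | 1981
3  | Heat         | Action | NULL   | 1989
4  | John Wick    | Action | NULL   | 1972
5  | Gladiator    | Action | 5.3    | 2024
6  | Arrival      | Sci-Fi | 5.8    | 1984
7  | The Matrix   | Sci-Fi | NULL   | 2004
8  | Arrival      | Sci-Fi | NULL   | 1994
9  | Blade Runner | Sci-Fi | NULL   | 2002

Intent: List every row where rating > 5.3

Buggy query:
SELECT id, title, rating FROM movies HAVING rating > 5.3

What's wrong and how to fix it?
Bug: HAVING filters the output of aggregation, but this query has no GROUP BY and no aggregate functions, so SQLite rejects it (HAVING clause on a non-aggregate query); the condition here is per row

Fix: Replace HAVING with WHERE since the condition applies to individual rows

Corrected query:
SELECT id, title, rating FROM movies WHERE rating > 5.3

Result:
id | title     | rating
---+-----------+-------
1  | Inception | 8.1   
6  | Arrival   | 5.8   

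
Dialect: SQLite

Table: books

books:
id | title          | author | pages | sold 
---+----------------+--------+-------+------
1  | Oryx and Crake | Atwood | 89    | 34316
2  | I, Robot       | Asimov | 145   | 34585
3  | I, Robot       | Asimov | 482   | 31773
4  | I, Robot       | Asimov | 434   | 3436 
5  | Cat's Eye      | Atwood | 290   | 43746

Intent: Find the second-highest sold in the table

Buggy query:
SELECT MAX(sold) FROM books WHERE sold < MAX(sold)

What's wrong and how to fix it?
Bug: The inner MAX is an aggregate inside WHERE, which is not allowed

Fix: Compute the overall MAX in a subquery, then take MAX of rows below it

Corrected query:
SELECT MAX(sold) FROM books WHERE sold < (SELECT MAX(sold) FROM books)

Result:
MAX(sold)
---------
34585    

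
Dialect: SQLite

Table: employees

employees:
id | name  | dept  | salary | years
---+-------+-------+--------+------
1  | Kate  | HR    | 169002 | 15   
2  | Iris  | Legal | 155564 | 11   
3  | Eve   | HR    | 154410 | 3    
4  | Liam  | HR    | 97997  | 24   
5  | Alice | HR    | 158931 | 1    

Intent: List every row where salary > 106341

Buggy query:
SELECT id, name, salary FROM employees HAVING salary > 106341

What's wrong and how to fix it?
Bug: This is a non-aggregate query (no GROUP BY, no aggregates), so in SQLite the HAVING clause is invalid here; a row-level condition belongs in WHERE

Fix: Use WHERE for row-level filtering

Corrected query:
SELECT id, name, salary FROM employees WHERE salary > 106341

Result:
id | name  | salary
---+-------+-------
1  | Kate  | 169002
2  | Iris  | 155564
3  | Eve   | 154410
5  | Alice | 158931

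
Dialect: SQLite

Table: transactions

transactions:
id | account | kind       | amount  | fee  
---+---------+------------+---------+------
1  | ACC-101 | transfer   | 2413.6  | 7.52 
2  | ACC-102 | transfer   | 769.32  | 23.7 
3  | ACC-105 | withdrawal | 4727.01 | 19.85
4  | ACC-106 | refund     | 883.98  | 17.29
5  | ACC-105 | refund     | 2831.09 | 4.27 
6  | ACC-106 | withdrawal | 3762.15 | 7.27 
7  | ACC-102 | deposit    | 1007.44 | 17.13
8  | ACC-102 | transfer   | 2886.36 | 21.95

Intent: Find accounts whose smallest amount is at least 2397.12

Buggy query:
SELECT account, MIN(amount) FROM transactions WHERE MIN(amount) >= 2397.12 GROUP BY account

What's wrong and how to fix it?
Bug: Aggregates like MIN are computed per group after WHERE runs

Fix: Use HAVING for the per-group MIN condition

Corrected query:
SELECT account, MIN(amount) FROM transactions GROUP BY account HAVING MIN(amount) >= 2397.12

Result:
account | MIN(amount)
--------+------------
ACC-101 | 2413.6     
ACC-105 | 2831.09    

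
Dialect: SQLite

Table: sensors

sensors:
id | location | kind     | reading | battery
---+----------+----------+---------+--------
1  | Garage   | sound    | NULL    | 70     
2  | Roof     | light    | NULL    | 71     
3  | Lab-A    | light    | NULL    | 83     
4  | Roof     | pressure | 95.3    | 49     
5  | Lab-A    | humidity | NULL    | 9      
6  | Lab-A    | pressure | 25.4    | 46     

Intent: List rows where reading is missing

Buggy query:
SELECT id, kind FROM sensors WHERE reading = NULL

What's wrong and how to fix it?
Bug: Comparing to NULL with '=' never matches; NULL = NULL is unknown, not true

Fix: Use IS NULL to test for NULL

Corrected query:
SELECT id, kind FROM sensors WHERE reading IS NULL

Result:
id | kind    
---+---------
1  | sound   
2  | light   
3  | light   
5  | humidity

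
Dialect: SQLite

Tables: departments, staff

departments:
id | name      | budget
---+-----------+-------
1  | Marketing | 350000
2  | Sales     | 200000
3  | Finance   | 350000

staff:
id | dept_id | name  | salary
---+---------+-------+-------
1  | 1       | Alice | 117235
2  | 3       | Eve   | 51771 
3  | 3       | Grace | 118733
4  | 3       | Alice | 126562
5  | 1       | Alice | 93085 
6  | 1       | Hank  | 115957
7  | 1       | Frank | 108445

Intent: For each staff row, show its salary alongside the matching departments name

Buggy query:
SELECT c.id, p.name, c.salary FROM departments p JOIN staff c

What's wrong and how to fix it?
Bug: JOIN with no ON clause produces a cartesian product; every staff row pairs with every departments row

Fix: Specify the join condition linking the foreign key to the parent id

Corrected query:
SELECT c.id, p.name, c.salary FROM departments p JOIN staff c ON c.dept_id = p.id

Result:
id | name      | salary
---+-----------+-------
1  | Marketing | 117235
2  | Finance   | 51771 
3  | Finance   | 118733
4  | Finance   | 126562
5  | Marketing | 93085 
6  | Marketing | 115957
7  | Marketing | 108445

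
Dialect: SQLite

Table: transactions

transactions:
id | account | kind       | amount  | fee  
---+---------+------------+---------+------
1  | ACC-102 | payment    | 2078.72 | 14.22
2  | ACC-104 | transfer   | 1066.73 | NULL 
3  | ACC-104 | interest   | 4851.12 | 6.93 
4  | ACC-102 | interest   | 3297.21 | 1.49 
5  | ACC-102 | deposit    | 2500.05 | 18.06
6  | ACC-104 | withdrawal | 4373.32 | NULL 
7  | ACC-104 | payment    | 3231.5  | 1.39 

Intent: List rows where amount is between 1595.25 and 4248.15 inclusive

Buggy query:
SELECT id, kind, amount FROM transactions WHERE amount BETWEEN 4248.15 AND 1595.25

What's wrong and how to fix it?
Bug: The bounds are reversed; BETWEEN a AND b requires a <= b to match anything

Fix: Write BETWEEN 1595.25 AND 4248.15

Corrected query:
SELECT id, kind, amount FROM transactions WHERE amount BETWEEN 1595.25 AND 4248.15

Result:
id | kind     | amount 
---+----------+--------
1  | payment  | 2078.72
4  | interest | 3297.21
5  | deposit  | 2500.05
7  | payment  | 3231.5 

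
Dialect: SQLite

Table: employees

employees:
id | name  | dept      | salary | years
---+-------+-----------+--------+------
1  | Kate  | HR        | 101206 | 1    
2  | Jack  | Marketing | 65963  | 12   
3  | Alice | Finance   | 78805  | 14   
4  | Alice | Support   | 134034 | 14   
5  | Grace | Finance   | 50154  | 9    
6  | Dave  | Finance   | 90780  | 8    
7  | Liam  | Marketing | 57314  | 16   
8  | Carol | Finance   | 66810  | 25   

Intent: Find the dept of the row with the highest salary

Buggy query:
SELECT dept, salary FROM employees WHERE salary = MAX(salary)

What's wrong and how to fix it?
Bug: WHERE is evaluated per row; an aggregate over the whole table isn't defined there

Fix: Use a subquery: WHERE salary = (SELECT MAX(salary) FROM employees)

Corrected query:
SELECT dept, salary FROM employees WHERE salary = (SELECT MAX(salary) FROM employees)

Result:
dept    | salary
--------+-------
Support | 134034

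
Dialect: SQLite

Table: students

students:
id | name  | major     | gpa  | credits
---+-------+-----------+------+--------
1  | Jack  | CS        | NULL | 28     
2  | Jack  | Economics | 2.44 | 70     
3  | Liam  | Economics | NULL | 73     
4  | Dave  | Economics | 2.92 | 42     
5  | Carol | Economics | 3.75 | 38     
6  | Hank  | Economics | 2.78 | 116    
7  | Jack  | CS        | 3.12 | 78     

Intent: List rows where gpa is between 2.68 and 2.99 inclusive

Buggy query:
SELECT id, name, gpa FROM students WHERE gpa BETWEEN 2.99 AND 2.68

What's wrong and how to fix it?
Bug: The bounds are reversed; BETWEEN a AND b requires a <= b to match anything

Fix: Swap the bounds so the smaller value comes first

Corrected query:
SELECT id, name, gpa FROM students WHERE gpa BETWEEN 2.68 AND 2.99

Result:
id | name | gpa 
---+------+-----
4  | Dave | 2.92
6  | Hank | 2.78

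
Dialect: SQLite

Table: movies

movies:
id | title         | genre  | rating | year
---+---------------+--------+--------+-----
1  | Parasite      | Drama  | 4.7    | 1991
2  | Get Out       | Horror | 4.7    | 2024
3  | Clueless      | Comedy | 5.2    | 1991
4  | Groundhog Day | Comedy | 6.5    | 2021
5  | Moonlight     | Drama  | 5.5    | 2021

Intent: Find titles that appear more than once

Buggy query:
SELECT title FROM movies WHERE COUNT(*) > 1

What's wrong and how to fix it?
Bug: COUNT(*) is an aggregate and cannot be used in WHERE

Fix: Group first, then use HAVING for the count condition

Corrected query:
SELECT title FROM movies GROUP BY title HAVING COUNT(*) > 1

Result:
(no rows)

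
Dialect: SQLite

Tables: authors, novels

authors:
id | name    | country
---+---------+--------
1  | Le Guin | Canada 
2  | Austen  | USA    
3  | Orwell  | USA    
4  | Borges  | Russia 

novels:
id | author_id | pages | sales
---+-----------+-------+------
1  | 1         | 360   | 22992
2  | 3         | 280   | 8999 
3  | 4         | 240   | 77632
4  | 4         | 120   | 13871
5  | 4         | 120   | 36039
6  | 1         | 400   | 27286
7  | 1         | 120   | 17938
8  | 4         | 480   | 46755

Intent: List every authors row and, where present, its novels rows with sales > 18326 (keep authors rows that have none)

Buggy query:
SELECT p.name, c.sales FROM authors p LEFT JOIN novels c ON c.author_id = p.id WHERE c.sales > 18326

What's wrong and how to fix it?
Bug: A WHERE condition on the right-hand table after LEFT JOIN drops unmatched parents

Fix: Move the right-table condition into the ON clause so unmatched parents are kept

Corrected query:
SELECT p.name, c.sales FROM authors p LEFT JOIN novels c ON c.author_id = p.id AND c.sales > 18326

Result:
name    | sales
--------+------
Le Guin | 22992
Le Guin | 27286
Austen  | NULL 
Orwell  | NULL 
Borges  | 36039
Borges  | 46755
Borges  | 77632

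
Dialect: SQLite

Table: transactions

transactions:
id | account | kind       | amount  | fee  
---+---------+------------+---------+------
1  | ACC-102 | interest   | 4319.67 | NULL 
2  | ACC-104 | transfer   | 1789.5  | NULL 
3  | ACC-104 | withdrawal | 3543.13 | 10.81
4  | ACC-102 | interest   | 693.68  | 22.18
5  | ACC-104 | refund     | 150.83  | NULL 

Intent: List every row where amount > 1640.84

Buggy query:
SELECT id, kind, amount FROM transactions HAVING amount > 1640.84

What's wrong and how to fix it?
Bug: This is a non-aggregate query (no GROUP BY, no aggregates), so in SQLite the HAVING clause is invalid here; a row-level condition belongs in WHERE

Fix: Replace HAVING with WHERE since the condition applies to individual rows

Corrected query:
SELECT id, kind, amount FROM transactions WHERE amount > 1640.84

Result:
id | kind       | amount 
---+------------+--------
1  | interest   | 4319.67
2  | transfer   | 1789.5 
3  | withdrawal | 3543.13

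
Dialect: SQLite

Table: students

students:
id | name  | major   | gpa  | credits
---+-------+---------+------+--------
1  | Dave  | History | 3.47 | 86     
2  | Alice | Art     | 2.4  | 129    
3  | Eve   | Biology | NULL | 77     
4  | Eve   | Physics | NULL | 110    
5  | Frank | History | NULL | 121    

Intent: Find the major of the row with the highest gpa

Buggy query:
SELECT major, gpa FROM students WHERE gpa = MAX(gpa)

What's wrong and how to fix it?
Bug: MAX(gpa) is an aggregate and cannot be used directly in WHERE

Fix: Use a subquery: WHERE gpa = (SELECT MAX(gpa) FROM students)

Corrected query:
SELECT major, gpa FROM students WHERE gpa = (SELECT MAX(gpa) FROM students)

Result:
major   | gpa 
--------+-----
History | 3.47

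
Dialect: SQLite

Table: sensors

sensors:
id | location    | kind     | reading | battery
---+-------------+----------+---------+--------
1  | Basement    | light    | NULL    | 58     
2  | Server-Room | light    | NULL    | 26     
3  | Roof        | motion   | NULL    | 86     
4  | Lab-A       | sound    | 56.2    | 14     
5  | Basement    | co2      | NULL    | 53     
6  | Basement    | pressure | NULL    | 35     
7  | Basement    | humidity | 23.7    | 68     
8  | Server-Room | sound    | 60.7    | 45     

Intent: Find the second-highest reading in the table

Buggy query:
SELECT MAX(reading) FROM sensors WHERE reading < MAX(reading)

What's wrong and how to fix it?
Bug: MAX(reading) on the right of the comparison is an aggregate-in-WHERE error

Fix: Put the inner MAX in a scalar subquery

Corrected query:
SELECT MAX(reading) FROM sensors WHERE reading < (SELECT MAX(reading) FROM sensors)

Result:
MAX(reading)
------------
56.2        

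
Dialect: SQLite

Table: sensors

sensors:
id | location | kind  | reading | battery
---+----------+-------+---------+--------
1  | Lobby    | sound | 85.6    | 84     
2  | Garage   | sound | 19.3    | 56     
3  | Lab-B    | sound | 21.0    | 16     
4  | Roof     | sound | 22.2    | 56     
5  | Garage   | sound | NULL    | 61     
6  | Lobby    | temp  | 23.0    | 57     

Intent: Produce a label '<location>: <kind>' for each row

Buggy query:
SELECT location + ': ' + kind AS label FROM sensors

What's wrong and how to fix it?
Bug: '+' is numeric addition; on text columns SQLite converts them to 0 instead of concatenating

Fix: Replace + with || to concatenate text

Corrected query:
SELECT location || ': ' || kind AS label FROM sensors

Result:
label        
-------------
Lobby: sound 
Garage: sound
Lab-B: sound 
Roof: sound  
Garage: sound
Lobby: temp  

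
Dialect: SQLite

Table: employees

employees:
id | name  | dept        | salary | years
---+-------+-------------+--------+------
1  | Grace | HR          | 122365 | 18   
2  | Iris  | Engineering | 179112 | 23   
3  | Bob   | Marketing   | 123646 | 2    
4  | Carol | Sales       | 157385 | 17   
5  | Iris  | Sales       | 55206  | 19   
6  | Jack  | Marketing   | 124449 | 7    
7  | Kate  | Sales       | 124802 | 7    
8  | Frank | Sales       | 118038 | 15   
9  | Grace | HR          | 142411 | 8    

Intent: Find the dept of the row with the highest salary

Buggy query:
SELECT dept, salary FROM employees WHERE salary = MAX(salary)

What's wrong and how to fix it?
Bug: MAX(salary) is an aggregate and cannot be used directly in WHERE

Fix: Use a subquery: WHERE salary = (SELECT MAX(salary) FROM employees)

Corrected query:
SELECT dept, salary FROM employees WHERE salary = (SELECT MAX(salary) FROM employees)

Result:
dept        | salary
------------+-------
Engineering | 179112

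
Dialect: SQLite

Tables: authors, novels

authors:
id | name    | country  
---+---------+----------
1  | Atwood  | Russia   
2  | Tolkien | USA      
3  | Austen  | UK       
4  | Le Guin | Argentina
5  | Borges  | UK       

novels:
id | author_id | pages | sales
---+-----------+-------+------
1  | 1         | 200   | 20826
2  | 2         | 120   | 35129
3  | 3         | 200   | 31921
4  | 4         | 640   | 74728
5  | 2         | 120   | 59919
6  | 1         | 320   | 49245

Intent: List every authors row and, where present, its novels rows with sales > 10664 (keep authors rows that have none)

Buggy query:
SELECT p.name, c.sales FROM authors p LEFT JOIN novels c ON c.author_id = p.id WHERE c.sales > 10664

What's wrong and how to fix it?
Bug: Filtering c.sales in WHERE discards the NULL rows produced by LEFT JOIN, turning it into an inner join

Fix: Put 'c.sales > 10664' in the JOIN's ON clause instead of WHERE

Corrected query:
SELECT p.name, c.sales FROM authors p LEFT JOIN novels c ON c.author_id = p.id AND c.sales > 10664

Result:
name    | sales
--------+------
Atwood  | 20826
Atwood  | 49245
Tolkien | 35129
Tolkien | 59919
Austen  | 31921
Le Guin | 74728
Borges  | NULL 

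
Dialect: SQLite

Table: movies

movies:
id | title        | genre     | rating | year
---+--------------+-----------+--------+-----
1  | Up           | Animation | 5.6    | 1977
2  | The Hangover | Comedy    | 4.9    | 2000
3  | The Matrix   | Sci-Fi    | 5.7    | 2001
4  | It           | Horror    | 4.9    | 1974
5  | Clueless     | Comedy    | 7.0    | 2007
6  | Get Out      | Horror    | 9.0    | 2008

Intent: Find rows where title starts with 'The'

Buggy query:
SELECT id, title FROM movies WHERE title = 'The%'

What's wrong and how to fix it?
Bug: '=' compares the literal string including the % character; pattern matching needs LIKE

Fix: Replace '=' with LIKE so 'The%' is treated as a pattern

Corrected query:
SELECT id, title FROM movies WHERE title LIKE 'The%'

Result:
id | title       
---+-------------
2  | The Hangover
3  | The Matrix  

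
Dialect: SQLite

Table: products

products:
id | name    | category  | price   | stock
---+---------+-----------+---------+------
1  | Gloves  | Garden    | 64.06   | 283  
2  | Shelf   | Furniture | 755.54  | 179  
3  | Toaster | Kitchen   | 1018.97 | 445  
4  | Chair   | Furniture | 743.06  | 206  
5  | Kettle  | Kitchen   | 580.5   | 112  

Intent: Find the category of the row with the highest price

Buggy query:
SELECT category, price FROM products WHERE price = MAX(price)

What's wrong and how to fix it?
Bug: MAX(price) is an aggregate and cannot be used directly in WHERE

Fix: Wrap MAX in a scalar subquery so WHERE compares against a single value

Corrected query:
SELECT category, price FROM products WHERE price = (SELECT MAX(price) FROM products)

Result:
category | price  
---------+--------
Kitchen  | 1018.97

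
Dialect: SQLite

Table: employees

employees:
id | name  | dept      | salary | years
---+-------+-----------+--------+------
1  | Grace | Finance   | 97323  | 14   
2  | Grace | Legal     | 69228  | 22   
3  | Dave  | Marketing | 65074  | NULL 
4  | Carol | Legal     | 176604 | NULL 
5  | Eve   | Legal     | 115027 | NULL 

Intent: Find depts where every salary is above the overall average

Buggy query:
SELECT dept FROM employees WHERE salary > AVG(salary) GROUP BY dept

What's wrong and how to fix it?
Bug: AVG() is an aggregate; it can't sit directly in WHERE

Fix: Compute the overall average in a scalar subquery and compare each group's MIN against it in HAVING

Corrected query:
SELECT dept FROM employees GROUP BY dept HAVING MIN(salary) > (SELECT AVG(salary) FROM employees)

Result:
(no rows)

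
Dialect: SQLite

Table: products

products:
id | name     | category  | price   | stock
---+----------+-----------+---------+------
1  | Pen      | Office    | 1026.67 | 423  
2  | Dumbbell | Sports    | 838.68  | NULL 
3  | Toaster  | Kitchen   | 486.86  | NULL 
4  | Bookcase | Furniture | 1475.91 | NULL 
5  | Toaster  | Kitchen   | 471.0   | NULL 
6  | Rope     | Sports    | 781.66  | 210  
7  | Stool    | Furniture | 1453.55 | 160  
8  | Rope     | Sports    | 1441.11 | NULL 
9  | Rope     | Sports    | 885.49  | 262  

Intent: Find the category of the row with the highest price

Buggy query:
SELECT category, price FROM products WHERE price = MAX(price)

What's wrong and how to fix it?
Bug: WHERE is evaluated per row; an aggregate over the whole table isn't defined there

Fix: Wrap MAX in a scalar subquery so WHERE compares against a single value

Corrected query:
SELECT category, price FROM products WHERE price = (SELECT MAX(price) FROM products)

Result:
category  | price  
----------+--------
Furniture | 1475.91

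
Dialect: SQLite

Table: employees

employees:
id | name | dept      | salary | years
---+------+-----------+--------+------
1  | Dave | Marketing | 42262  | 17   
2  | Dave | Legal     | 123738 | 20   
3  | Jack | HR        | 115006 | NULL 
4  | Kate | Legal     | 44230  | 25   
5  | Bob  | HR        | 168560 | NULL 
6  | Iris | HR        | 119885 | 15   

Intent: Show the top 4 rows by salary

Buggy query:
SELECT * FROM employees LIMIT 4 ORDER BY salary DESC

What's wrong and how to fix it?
Bug: LIMIT must come after ORDER BY

Fix: Swap the clauses: ORDER BY first, then LIMIT

Corrected query:
SELECT * FROM employees ORDER BY salary DESC LIMIT 4

Result:
id | name | dept  | salary | years
---+------+-------+--------+------
5  | Bob  | HR    | 168560 | NULL 
2  | Dave | Legal | 123738 | 20   
6  | Iris | HR    | 119885 | 15   
3  | Jack | HR    | 115006 | NULL 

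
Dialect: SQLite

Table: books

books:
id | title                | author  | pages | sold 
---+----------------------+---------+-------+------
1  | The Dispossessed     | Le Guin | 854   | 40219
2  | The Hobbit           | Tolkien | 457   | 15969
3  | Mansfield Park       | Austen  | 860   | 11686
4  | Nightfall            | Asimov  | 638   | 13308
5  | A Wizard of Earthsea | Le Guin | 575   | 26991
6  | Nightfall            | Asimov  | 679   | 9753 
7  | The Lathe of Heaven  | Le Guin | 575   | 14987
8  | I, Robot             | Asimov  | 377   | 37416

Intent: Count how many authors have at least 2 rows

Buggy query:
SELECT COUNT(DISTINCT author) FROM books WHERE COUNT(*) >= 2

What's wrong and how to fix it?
Bug: WHERE filters individual rows, not groups, so a group-level COUNT is invalid there

Fix: Group first with HAVING COUNT(*) >= 2, then COUNT the resulting groups

Corrected query:
SELECT COUNT(*) FROM (SELECT author FROM books GROUP BY author HAVING COUNT(*) >= 2)

Result:
COUNT(*)
--------
2       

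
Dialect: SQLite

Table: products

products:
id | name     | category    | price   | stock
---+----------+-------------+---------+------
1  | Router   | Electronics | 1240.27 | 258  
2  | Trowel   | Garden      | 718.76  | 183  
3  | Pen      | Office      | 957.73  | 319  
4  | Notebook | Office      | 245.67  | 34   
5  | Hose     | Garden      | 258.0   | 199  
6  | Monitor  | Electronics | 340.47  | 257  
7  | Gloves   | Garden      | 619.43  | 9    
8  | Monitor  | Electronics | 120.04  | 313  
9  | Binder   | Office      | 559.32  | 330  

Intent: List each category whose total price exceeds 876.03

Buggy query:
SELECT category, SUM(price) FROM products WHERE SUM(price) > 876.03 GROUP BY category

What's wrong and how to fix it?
Bug: Aggregate functions cannot appear in a WHERE clause

Fix: Move the aggregate condition to a HAVING clause

Corrected query:
SELECT category, SUM(price) FROM products GROUP BY category HAVING SUM(price) > 876.03

Result:
category    | SUM(price)
------------+-----------
Electronics | 1700.78   
Garden      | 1596.19   
Office      | 1762.72   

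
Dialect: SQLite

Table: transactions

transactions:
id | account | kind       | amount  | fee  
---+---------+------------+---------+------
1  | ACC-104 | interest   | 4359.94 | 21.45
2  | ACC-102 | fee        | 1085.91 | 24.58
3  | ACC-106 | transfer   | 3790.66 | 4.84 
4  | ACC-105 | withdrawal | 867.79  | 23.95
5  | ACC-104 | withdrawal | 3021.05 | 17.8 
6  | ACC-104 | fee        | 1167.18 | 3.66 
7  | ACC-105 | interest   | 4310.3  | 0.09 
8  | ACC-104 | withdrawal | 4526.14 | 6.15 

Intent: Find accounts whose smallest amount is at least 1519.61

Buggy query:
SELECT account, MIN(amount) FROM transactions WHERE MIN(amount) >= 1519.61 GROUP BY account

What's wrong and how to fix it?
Bug: MIN() in WHERE is a misuse of aggregate

Fix: Use HAVING for the per-group MIN condition

Corrected query:
SELECT account, MIN(amount) FROM transactions GROUP BY account HAVING MIN(amount) >= 1519.61

Result:
account | MIN(amount)
--------+------------
ACC-106 | 3790.66    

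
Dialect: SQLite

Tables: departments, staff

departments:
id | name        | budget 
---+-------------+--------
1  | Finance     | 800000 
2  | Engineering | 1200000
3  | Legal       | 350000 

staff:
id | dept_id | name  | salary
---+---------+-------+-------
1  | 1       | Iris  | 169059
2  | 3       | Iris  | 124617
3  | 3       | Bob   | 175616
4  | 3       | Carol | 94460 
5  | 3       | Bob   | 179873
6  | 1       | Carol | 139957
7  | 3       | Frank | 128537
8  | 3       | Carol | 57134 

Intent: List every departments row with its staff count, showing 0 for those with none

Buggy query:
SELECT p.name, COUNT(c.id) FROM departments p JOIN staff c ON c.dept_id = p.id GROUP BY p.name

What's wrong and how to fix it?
Bug: An inner join excludes parents with zero children

Fix: Switch to LEFT JOIN to retain unmatched parent rows

Corrected query:
SELECT p.name, COUNT(c.id) FROM departments p LEFT JOIN staff c ON c.dept_id = p.id GROUP BY p.name

Result:
name        | COUNT(c.id)
------------+------------
Engineering | 0          
Finance     | 2          
Legal       | 6          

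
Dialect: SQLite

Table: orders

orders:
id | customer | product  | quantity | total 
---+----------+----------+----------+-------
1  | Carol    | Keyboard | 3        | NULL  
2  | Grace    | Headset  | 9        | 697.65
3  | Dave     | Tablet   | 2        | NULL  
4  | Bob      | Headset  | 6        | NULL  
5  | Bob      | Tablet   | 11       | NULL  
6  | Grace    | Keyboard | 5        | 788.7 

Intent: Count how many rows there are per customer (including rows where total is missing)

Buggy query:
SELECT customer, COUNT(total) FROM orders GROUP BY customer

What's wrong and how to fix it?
Bug: COUNT(column) counts non-NULL values only; rows with NULL total aren't counted

Fix: Replace COUNT(total) with COUNT(*)

Corrected query:
SELECT customer, COUNT(*) FROM orders GROUP BY customer

Result:
customer | COUNT(*)
---------+---------
Bob      | 2       
Carol    | 1       
Dave     | 1       
Grace    | 2       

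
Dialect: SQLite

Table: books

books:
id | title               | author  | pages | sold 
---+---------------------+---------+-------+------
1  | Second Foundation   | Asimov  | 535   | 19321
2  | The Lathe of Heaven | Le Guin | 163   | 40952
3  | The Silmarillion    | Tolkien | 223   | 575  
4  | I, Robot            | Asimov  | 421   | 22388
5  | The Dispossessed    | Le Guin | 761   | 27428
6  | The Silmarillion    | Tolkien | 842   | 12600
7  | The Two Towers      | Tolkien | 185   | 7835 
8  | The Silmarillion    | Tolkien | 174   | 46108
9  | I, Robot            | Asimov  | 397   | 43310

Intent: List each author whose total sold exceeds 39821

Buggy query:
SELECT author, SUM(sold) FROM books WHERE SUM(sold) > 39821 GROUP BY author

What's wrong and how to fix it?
Bug: SUM(sold) is an aggregate, but WHERE filters rows before aggregation

Fix: Move the aggregate condition to a HAVING clause

Corrected query:
SELECT author, SUM(sold) FROM books GROUP BY author HAVING SUM(sold) > 39821

Result:
author  | SUM(sold)
--------+----------
Asimov  | 85019    
Le Guin | 68380    
Tolkien | 67118    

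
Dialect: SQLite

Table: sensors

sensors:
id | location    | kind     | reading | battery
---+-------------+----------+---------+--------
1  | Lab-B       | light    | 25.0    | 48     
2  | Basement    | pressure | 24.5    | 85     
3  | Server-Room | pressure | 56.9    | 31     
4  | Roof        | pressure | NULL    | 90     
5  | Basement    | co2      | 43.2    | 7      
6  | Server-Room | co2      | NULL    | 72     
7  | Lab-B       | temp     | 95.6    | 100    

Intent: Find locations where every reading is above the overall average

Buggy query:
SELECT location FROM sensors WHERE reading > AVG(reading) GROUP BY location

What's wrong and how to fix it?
Bug: WHERE evaluates per row before aggregation, so AVG() is unavailable

Fix: Use a subquery for AVG and a HAVING MIN(...) filter so the condition holds for every row in the group

Corrected query:
SELECT location FROM sensors GROUP BY location HAVING MIN(reading) > (SELECT AVG(reading) FROM sensors)

Result:
location   
-----------
Server-Room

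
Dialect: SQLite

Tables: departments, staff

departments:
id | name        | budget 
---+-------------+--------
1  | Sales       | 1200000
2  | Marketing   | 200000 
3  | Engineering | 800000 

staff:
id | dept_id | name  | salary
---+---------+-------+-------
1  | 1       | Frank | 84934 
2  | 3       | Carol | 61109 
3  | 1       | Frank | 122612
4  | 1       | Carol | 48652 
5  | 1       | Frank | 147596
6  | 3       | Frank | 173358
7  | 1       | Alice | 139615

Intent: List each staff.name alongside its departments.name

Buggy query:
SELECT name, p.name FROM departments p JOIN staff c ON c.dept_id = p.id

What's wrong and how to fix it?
Bug: 'name' exists in both joined tables, so the database can't tell which one is meant

Fix: Prefix ambiguous columns with the table alias

Corrected query:
SELECT c.name, p.name FROM departments p JOIN staff c ON c.dept_id = p.id

Result:
name  | name       
------+------------
Frank | Sales      
Carol | Engineering
Frank | Sales      
Carol | Sales      
Frank | Sales      
Frank | Engineering
Alice | Sales      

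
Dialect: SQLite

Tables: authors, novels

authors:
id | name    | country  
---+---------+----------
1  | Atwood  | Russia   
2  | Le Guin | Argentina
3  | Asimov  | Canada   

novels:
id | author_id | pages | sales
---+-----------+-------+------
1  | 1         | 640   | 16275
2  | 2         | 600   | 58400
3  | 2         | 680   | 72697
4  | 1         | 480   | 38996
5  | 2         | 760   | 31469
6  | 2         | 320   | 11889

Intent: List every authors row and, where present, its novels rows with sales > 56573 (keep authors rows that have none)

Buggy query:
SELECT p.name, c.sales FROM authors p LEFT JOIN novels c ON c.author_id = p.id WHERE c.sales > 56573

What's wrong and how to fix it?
Bug: Filtering c.sales in WHERE discards the NULL rows produced by LEFT JOIN, turning it into an inner join

Fix: Move the right-table condition into the ON clause so unmatched parents are kept

Corrected query:
SELECT p.name, c.sales FROM authors p LEFT JOIN novels c ON c.author_id = p.id AND c.sales > 56573

Result:
name    | sales
--------+------
Atwood  | NULL 
Le Guin | 58400
Le Guin | 72697
Asimov  | NULL 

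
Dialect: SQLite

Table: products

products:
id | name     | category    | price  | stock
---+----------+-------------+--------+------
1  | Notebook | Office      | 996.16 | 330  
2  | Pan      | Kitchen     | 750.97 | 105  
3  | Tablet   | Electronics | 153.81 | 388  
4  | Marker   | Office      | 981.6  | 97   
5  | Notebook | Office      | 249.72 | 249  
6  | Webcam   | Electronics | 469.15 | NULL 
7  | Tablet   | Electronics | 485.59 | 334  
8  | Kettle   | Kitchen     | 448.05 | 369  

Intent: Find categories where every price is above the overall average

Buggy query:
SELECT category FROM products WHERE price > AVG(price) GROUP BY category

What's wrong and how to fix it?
Bug: AVG() is an aggregate; it can't sit directly in WHERE

Fix: Compute the overall average in a scalar subquery and compare each group's MIN against it in HAVING

Corrected query:
SELECT category FROM products GROUP BY category HAVING MIN(price) > (SELECT AVG(price) FROM products)

Result:
(no rows)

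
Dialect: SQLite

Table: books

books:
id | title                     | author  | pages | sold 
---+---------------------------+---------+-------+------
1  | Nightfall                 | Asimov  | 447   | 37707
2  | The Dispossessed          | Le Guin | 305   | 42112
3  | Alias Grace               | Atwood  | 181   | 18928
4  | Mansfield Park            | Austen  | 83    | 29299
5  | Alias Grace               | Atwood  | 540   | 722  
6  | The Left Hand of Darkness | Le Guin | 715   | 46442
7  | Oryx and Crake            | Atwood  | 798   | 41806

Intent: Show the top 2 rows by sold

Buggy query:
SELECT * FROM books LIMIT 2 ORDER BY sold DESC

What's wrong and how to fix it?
Bug: LIMIT must come after ORDER BY

Fix: Swap the clauses: ORDER BY first, then LIMIT

Corrected query:
SELECT * FROM books ORDER BY sold DESC LIMIT 2

Result:
id | title                     | author  | pages | sold 
---+---------------------------+---------+-------+------
6  | The Left Hand of Darkness | Le Guin | 715   | 46442
2  | The Dispossessed          | Le Guin | 305   | 42112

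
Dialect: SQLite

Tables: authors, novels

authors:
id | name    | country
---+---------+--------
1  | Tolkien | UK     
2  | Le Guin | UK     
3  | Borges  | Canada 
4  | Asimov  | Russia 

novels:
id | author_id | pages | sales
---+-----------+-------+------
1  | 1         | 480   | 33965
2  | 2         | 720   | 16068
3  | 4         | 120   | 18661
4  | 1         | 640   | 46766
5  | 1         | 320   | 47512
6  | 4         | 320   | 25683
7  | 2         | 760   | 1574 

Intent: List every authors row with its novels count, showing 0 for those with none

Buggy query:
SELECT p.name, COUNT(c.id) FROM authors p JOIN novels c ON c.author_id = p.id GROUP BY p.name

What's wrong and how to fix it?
Bug: INNER JOIN drops authors rows that have no matching novels rows

Fix: Switch to LEFT JOIN to retain unmatched parent rows

Corrected query:
SELECT p.name, COUNT(c.id) FROM authors p LEFT JOIN novels c ON c.author_id = p.id GROUP BY p.name

Result:
name    | COUNT(c.id)
--------+------------
Asimov  | 2          
Borges  | 0          
Le Guin | 2          
Tolkien | 3          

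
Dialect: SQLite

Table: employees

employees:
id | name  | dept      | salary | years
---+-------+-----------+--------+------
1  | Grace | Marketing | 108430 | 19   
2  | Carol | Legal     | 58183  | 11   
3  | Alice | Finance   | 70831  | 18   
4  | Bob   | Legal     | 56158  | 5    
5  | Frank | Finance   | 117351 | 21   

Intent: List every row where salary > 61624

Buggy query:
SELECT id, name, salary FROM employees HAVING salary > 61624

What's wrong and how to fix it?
Bug: This is a non-aggregate query (no GROUP BY, no aggregates), so in SQLite the HAVING clause is invalid here; a row-level condition belongs in WHERE

Fix: Use WHERE for row-level filtering

Corrected query:
SELECT id, name, salary FROM employees WHERE salary > 61624

Result:
id | name  | salary
---+-------+-------
1  | Grace | 108430
3  | Alice | 70831 
5  | Frank | 117351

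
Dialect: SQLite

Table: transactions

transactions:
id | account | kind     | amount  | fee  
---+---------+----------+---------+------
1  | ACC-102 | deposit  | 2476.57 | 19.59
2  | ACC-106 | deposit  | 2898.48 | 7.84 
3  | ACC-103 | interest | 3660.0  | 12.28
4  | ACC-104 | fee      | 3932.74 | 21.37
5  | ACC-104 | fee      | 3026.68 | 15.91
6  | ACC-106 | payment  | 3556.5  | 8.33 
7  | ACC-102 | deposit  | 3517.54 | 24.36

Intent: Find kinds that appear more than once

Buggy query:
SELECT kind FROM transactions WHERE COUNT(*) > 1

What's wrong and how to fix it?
Bug: COUNT(*) is an aggregate and cannot be used in WHERE

Fix: Group first, then use HAVING for the count condition

Corrected query:
SELECT kind FROM transactions GROUP BY kind HAVING COUNT(*) > 1

Result:
kind   
-------
deposit
fee    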